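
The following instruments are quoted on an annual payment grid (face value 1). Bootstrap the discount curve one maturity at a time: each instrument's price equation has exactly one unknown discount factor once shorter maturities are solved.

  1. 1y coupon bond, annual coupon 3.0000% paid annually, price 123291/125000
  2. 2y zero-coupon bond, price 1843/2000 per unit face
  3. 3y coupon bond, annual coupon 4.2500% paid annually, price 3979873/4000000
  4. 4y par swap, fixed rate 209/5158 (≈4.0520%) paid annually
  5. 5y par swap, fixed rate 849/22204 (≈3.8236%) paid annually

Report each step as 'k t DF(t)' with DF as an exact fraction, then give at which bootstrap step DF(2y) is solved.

step 1 [1y] bond c/1=3/100: DF=(123291/125000 − 3/100·(0))/(1+3/100) = 1197/1250 ≈ 0.957600
step 2 [2y] zero: DF = P = 1843/2000 ≈ 0.921500
step 3 [3y] bond c/1=17/400: DF=(3979873/4000000 − 17/400·(0.957600+0.921500))/(1+17/400) = 4389/5000 ≈ 0.877800
step 4 [4y] swap r/1=209/5158: DF=(1 − 209/5158·(0.957600+0.921500+0.877800))/(1+209/5158) = 8537/10000 ≈ 0.853700
step 5 [5y] swap r/1=849/22204: DF=(1 − 849/22204·(0.957600+0.921500+0.877800+0.853700))/(1+849/22204) = 4151/5000 ≈ 0.830200

1 1 1197/1250
2 2 1843/2000
3 3 4389/5000
4 4 8537/10000
5 5 4151/5000
DF(2y) is solved at step 2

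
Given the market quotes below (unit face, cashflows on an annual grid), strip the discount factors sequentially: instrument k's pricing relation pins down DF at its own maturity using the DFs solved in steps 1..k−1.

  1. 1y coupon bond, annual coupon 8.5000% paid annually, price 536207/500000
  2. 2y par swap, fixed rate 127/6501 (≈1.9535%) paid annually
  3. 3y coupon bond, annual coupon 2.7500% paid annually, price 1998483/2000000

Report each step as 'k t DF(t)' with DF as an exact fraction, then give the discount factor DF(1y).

step 1 [1y] bond c/1=17/200: DF=(536207/500000 − 17/200·(0))/(1+17/200) = 2471/2500 ≈ 0.988400
step 2 [2y] swap r/1=127/6501: DF=(1 − 127/6501·(0.988400))/(1+127/6501) = 9619/10000 ≈ 0.961900
step 3 [3y] bond c/1=11/400: DF=(1998483/2000000 − 11/400·(0.988400+0.961900))/(1+11/400) = 9203/10000 ≈ 0.920300

1 1 2471/2500
2 2 9619/10000
3 3 9203/10000
DF(1y) = 2471/2500 ≈ 0.988400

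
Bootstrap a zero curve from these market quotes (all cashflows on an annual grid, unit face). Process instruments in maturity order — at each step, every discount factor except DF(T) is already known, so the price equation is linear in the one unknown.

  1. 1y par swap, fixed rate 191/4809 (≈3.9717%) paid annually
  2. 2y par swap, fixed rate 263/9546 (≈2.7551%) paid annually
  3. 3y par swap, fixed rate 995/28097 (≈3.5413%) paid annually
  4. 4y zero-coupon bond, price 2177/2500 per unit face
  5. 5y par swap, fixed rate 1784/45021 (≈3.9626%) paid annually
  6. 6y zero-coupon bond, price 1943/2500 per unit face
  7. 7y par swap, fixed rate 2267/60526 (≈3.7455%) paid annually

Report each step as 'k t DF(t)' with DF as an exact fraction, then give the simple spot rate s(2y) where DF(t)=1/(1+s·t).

1 1 4809/5000
2 2 4737/5000
3 3 1801/2000
4 4 2177/2500
5 5 1027/1250
6 6 1943/2500
7 7 7733/10000
s(2y) = (1/(4737/5000) − 1)/(2) = 263/9474 ≈ 2.7760%

step 1 [1y] swap r/1=191/4809: DF=(1 − 191/4809·(0))/(1+191/4809) = 4809/5000 ≈ 0.961800
step 2 [2y] swap r/1=263/9546: DF=(1 − 263/9546·(0.961800))/(1+263/9546) = 4737/5000 ≈ 0.947400
step 3 [3y] swap r/1=995/28097: DF=(1 − 995/28097·(0.961800+0.947400))/(1+995/28097) = 1801/2000 ≈ 0.900500
step 4 [4y] zero: DF = P = 2177/2500 ≈ 0.870800
step 5 [5y] swap r/1=1784/45021: DF=(1 − 1784/45021·(0.961800+0.947400+0.900500+0.870800))/(1+1784/45021) = 1027/1250 ≈ 0.821600
step 6 [6y] zero: DF = P = 1943/2500 ≈ 0.777200
step 7 [7y] swap r/1=2267/60526: DF=(1 − 2267/60526·(0.961800+0.947400+0.900500+0.870800+0.821600+0.777200))/(1+2267/60526) = 7733/10000 ≈ 0.773300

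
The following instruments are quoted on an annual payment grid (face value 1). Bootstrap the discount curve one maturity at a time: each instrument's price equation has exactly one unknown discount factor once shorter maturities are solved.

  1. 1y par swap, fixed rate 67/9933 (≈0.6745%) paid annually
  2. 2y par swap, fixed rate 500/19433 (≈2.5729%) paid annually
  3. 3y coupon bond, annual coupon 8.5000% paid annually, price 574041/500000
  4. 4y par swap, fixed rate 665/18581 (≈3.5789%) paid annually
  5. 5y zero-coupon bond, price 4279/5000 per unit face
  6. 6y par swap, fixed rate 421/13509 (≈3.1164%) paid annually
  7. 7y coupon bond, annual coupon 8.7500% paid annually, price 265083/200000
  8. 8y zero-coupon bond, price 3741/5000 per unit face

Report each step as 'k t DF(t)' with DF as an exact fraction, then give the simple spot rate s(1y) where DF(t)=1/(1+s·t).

1 1 9933/10000
2 2 19/20
3 3 9059/10000
4 4 867/1000
5 5 4279/5000
6 6 2079/2500
7 7 98/125
8 8 3741/5000
s(1y) = (1/(9933/10000) − 1)/(1) = 67/9933 ≈ 0.6745%

step 1 [1y] swap r/1=67/9933: DF=(1 − 67/9933·(0))/(1+67/9933) = 9933/10000 ≈ 0.993300
step 2 [2y] swap r/1=500/19433: DF=(1 − 500/19433·(0.993300))/(1+500/19433) = 19/20 ≈ 0.950000
step 3 [3y] bond c/1=17/200: DF=(574041/500000 − 17/200·(0.993300+0.950000))/(1+17/200) = 9059/10000 ≈ 0.905900
step 4 [4y] swap r/1=665/18581: DF=(1 − 665/18581·(0.993300+0.950000+0.905900))/(1+665/18581) = 867/1000 ≈ 0.867000
step 5 [5y] zero: DF = P = 4279/5000 ≈ 0.855800
step 6 [6y] swap r/1=421/13509: DF=(1 − 421/13509·(0.993300+0.950000+0.905900+0.867000+0.855800))/(1+421/13509) = 2079/2500 ≈ 0.831600
step 7 [7y] bond c/1=7/80: DF=(265083/200000 − 7/80·(0.993300+0.950000+0.905900+0.867000+0.855800+0.831600))/(1+7/80) = 98/125 ≈ 0.784000
step 8 [8y] zero: DF = P = 3741/5000 ≈ 0.748200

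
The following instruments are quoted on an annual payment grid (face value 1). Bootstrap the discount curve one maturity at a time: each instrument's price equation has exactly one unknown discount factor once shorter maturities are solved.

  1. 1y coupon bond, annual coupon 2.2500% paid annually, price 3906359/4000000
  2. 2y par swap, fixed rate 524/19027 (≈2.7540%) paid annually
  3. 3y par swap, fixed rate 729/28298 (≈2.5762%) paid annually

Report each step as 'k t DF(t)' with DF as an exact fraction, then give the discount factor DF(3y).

step 1 [1y] bond c/1=9/400: DF=(3906359/4000000 − 9/400·(0))/(1+9/400) = 9551/10000 ≈ 0.955100
step 2 [2y] swap r/1=524/19027: DF=(1 − 524/19027·(0.955100))/(1+524/19027) = 2369/2500 ≈ 0.947600
step 3 [3y] swap r/1=729/28298: DF=(1 − 729/28298·(0.955100+0.947600))/(1+729/28298) = 9271/10000 ≈ 0.927100

1 1 9551/10000
2 2 2369/2500
3 3 9271/10000
DF(3y) = 9271/10000 ≈ 0.927100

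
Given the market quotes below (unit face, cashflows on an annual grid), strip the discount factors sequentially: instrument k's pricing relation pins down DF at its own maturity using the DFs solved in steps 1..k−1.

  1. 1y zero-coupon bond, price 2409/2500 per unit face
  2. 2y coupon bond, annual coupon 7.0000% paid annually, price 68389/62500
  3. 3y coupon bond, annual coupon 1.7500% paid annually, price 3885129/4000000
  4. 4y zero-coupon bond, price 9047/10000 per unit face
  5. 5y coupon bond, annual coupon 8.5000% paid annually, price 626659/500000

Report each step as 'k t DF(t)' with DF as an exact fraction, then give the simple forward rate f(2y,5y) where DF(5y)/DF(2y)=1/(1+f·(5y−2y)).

1 1 2409/2500
2 2 2399/2500
3 3 1843/2000
4 4 9047/10000
5 5 4307/5000
f(2y,5y) = ((2399/2500)/(4307/5000) − 1)/(3) = 491/12921 ≈ 3.8000%

step 1 [1y] zero: DF = P = 2409/2500 ≈ 0.963600
step 2 [2y] bond c/1=7/100: DF=(68389/62500 − 7/100·(0.963600))/(1+7/100) = 2399/2500 ≈ 0.959600
step 3 [3y] bond c/1=7/400: DF=(3885129/4000000 − 7/400·(0.963600+0.959600))/(1+7/400) = 1843/2000 ≈ 0.921500
step 4 [4y] zero: DF = P = 9047/10000 ≈ 0.904700
step 5 [5y] bond c/1=17/200: DF=(626659/500000 − 17/200·(0.963600+0.959600+0.921500+0.904700))/(1+17/200) = 4307/5000 ≈ 0.861400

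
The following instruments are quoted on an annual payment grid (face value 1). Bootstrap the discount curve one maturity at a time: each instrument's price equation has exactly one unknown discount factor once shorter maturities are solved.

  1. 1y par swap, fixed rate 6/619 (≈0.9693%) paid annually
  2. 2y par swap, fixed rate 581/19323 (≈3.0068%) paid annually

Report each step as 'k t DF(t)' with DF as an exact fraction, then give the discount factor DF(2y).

step 1 [1y] swap r/1=6/619: DF=(1 − 6/619·(0))/(1+6/619) = 619/625 ≈ 0.990400
step 2 [2y] swap r/1=581/19323: DF=(1 − 581/19323·(0.990400))/(1+581/19323) = 9419/10000 ≈ 0.941900

1 1 619/625
2 2 9419/10000
DF(2y) = 9419/10000 ≈ 0.941900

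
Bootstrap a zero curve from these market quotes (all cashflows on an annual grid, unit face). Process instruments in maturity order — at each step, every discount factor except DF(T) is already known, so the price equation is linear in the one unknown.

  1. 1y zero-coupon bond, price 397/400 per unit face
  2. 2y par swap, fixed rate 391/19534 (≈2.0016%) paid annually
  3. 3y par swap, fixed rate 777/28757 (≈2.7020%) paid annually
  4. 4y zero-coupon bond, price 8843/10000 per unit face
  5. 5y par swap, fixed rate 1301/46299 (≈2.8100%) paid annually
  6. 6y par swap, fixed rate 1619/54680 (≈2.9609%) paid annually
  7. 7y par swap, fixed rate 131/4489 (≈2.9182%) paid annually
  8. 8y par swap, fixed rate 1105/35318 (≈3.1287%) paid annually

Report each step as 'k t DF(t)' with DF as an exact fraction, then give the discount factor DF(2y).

1 1 397/400
2 2 9609/10000
3 3 9223/10000
4 4 8843/10000
5 5 8699/10000
6 6 8381/10000
7 7 4083/5000
8 8 779/1000
DF(2y) = 9609/10000 ≈ 0.960900

step 1 [1y] zero: DF = P = 397/400 ≈ 0.992500
step 2 [2y] swap r/1=391/19534: DF=(1 − 391/19534·(0.992500))/(1+391/19534) = 9609/10000 ≈ 0.960900
step 3 [3y] swap r/1=777/28757: DF=(1 − 777/28757·(0.992500+0.960900))/(1+777/28757) = 9223/10000 ≈ 0.922300
step 4 [4y] zero: DF = P = 8843/10000 ≈ 0.884300
step 5 [5y] swap r/1=1301/46299: DF=(1 − 1301/46299·(0.992500+0.960900+0.922300+0.884300))/(1+1301/46299) = 8699/10000 ≈ 0.869900
step 6 [6y] swap r/1=1619/54680: DF=(1 − 1619/54680·(0.992500+0.960900+0.922300+0.884300+0.869900))/(1+1619/54680) = 8381/10000 ≈ 0.838100
step 7 [7y] swap r/1=131/4489: DF=(1 − 131/4489·(0.992500+0.960900+0.922300+0.884300+0.869900+0.838100))/(1+131/4489) = 4083/5000 ≈ 0.816600
step 8 [8y] swap r/1=1105/35318: DF=(1 − 1105/35318·(0.992500+0.960900+0.922300+0.884300+0.869900+0.838100+0.816600))/(1+1105/35318) = 779/1000 ≈ 0.779000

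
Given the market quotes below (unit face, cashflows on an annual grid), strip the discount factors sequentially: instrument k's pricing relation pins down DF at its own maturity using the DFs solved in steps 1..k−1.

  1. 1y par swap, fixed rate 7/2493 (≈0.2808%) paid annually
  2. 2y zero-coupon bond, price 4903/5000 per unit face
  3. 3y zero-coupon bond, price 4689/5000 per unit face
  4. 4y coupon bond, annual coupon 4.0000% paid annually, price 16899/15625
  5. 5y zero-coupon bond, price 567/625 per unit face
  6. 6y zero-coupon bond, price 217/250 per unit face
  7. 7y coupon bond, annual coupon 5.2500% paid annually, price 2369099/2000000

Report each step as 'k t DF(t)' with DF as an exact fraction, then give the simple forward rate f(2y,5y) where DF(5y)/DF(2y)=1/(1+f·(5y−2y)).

step 1 [1y] swap r/1=7/2493: DF=(1 − 7/2493·(0))/(1+7/2493) = 2493/2500 ≈ 0.997200
step 2 [2y] zero: DF = P = 4903/5000 ≈ 0.980600
step 3 [3y] zero: DF = P = 4689/5000 ≈ 0.937800
step 4 [4y] bond c/1=1/25: DF=(16899/15625 − 1/25·(0.997200+0.980600+0.937800))/(1+1/25) = 4639/5000 ≈ 0.927800
step 5 [5y] zero: DF = P = 567/625 ≈ 0.907200
step 6 [6y] zero: DF = P = 217/250 ≈ 0.868000
step 7 [7y] bond c/1=21/400: DF=(2369099/2000000 − 21/400·(0.997200+0.980600+0.937800+0.927800+0.907200+0.868000))/(1+21/400) = 2113/2500 ≈ 0.845200

1 1 2493/2500
2 2 4903/5000
3 3 4689/5000
4 4 4639/5000
5 5 567/625
6 6 217/250
7 7 2113/2500
f(2y,5y) = ((4903/5000)/(567/625) − 1)/(3) = 367/13608 ≈ 2.6969%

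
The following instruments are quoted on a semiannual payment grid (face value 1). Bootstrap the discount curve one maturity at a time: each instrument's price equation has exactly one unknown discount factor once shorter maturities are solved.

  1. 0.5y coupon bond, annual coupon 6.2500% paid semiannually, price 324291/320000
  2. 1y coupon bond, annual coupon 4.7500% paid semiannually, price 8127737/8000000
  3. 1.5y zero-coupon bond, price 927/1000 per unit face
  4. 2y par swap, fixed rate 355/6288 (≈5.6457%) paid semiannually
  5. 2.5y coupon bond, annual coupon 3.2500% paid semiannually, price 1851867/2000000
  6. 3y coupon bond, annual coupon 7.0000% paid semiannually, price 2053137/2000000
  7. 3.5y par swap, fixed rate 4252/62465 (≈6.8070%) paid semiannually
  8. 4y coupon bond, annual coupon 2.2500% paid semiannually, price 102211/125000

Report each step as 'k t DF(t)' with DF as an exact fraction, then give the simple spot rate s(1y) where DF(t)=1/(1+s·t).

1 1/2 9827/10000
2 1 606/625
3 3/2 927/1000
4 2 1787/2000
5 5/2 2127/2500
6 3 1671/2000
7 7/2 3937/5000
8 4 7391/10000
s(1y) = (1/(606/625) − 1)/(1) = 19/606 ≈ 3.1353%

step 1 [0.5y] bond c/2=1/32: DF=(324291/320000 − 1/32·(0))/(1+1/32) = 9827/10000 ≈ 0.982700
step 2 [1y] bond c/2=19/800: DF=(8127737/8000000 − 19/800·(0.982700))/(1+19/800) = 606/625 ≈ 0.969600
step 3 [1.5y] zero: DF = P = 927/1000 ≈ 0.927000
step 4 [2y] swap r/2=355/12576: DF=(1 − 355/12576·(0.982700+0.969600+0.927000))/(1+355/12576) = 1787/2000 ≈ 0.893500
step 5 [2.5y] bond c/2=13/800: DF=(1851867/2000000 − 13/800·(0.982700+0.969600+0.927000+0.893500))/(1+13/800) = 2127/2500 ≈ 0.850800
step 6 [3y] bond c/2=7/200: DF=(2053137/2000000 − 7/200·(0.982700+0.969600+0.927000+0.893500+0.850800))/(1+7/200) = 1671/2000 ≈ 0.835500
step 7 [3.5y] swap r/2=2126/62465: DF=(1 − 2126/62465·(0.982700+0.969600+0.927000+0.893500+0.850800+0.835500))/(1+2126/62465) = 3937/5000 ≈ 0.787400
step 8 [4y] bond c/2=9/800: DF=(102211/125000 − 9/800·(0.982700+0.969600+0.927000+0.893500+0.850800+0.835500+0.787400))/(1+9/800) = 7391/10000 ≈ 0.739100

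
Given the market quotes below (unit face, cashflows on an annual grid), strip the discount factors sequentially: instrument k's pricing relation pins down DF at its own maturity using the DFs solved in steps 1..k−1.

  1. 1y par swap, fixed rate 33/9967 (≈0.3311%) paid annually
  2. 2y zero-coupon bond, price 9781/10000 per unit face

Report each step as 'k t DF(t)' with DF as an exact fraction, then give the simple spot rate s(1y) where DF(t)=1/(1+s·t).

1 1 9967/10000
2 2 9781/10000
s(1y) = (1/(9967/10000) − 1)/(1) = 33/9967 ≈ 0.3311%

step 1 [1y] swap r/1=33/9967: DF=(1 − 33/9967·(0))/(1+33/9967) = 9967/10000 ≈ 0.996700
step 2 [2y] zero: DF = P = 9781/10000 ≈ 0.978100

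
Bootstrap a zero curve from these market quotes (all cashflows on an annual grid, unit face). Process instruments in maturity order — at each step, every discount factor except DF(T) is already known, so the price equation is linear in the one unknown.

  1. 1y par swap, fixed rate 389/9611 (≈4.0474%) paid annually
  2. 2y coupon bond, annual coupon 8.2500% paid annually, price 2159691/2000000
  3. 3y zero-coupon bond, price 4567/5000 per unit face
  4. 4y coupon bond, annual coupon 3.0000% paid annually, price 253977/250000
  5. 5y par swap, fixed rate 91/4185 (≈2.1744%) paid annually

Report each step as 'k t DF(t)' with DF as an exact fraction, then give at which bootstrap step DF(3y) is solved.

step 1 [1y] swap r/1=389/9611: DF=(1 − 389/9611·(0))/(1+389/9611) = 9611/10000 ≈ 0.961100
step 2 [2y] bond c/1=33/400: DF=(2159691/2000000 − 33/400·(0.961100))/(1+33/400) = 9243/10000 ≈ 0.924300
step 3 [3y] zero: DF = P = 4567/5000 ≈ 0.913400
step 4 [4y] bond c/1=3/100: DF=(253977/250000 − 3/100·(0.961100+0.924300+0.913400))/(1+3/100) = 1131/1250 ≈ 0.904800
step 5 [5y] swap r/1=91/4185: DF=(1 − 91/4185·(0.961100+0.924300+0.913400+0.904800))/(1+91/4185) = 8999/10000 ≈ 0.899900

1 1 9611/10000
2 2 9243/10000
3 3 4567/5000
4 4 1131/1250
5 5 8999/10000
DF(3y) is solved at step 3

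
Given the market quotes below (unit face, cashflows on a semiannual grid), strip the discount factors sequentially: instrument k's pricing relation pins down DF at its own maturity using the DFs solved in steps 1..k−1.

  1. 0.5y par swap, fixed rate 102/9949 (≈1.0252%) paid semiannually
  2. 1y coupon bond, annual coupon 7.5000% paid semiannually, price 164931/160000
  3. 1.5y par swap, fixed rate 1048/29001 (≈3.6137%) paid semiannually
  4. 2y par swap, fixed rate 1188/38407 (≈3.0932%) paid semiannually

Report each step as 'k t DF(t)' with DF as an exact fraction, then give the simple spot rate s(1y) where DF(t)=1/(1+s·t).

step 1 [0.5y] swap r/2=51/9949: DF=(1 − 51/9949·(0))/(1+51/9949) = 9949/10000 ≈ 0.994900
step 2 [1y] bond c/2=3/80: DF=(164931/160000 − 3/80·(0.994900))/(1+3/80) = 1197/1250 ≈ 0.957600
step 3 [1.5y] swap r/2=524/29001: DF=(1 − 524/29001·(0.994900+0.957600))/(1+524/29001) = 2369/2500 ≈ 0.947600
step 4 [2y] swap r/2=594/38407: DF=(1 − 594/38407·(0.994900+0.957600+0.947600))/(1+594/38407) = 4703/5000 ≈ 0.940600

1 1/2 9949/10000
2 1 1197/1250
3 3/2 2369/2500
4 2 4703/5000
s(1y) = (1/(1197/1250) − 1)/(1) = 53/1197 ≈ 4.4277%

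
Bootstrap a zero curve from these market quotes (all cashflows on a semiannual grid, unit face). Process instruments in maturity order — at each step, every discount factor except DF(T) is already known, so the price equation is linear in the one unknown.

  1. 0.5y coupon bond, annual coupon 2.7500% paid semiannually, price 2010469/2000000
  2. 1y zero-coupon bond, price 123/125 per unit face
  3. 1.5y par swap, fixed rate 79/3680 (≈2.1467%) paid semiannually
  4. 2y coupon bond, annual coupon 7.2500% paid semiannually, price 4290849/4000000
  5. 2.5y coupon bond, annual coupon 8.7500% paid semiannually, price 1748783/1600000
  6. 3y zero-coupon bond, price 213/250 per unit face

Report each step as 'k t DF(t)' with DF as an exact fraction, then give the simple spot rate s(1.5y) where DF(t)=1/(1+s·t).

step 1 [0.5y] bond c/2=11/800: DF=(2010469/2000000 − 11/800·(0))/(1+11/800) = 2479/2500 ≈ 0.991600
step 2 [1y] zero: DF = P = 123/125 ≈ 0.984000
step 3 [1.5y] swap r/2=79/7360: DF=(1 − 79/7360·(0.991600+0.984000))/(1+79/7360) = 2421/2500 ≈ 0.968400
step 4 [2y] bond c/2=29/800: DF=(4290849/4000000 − 29/800·(0.991600+0.984000+0.968400))/(1+29/800) = 4661/5000 ≈ 0.932200
step 5 [2.5y] bond c/2=7/160: DF=(1748783/1600000 − 7/160·(0.991600+0.984000+0.968400+0.932200))/(1+7/160) = 8847/10000 ≈ 0.884700
step 6 [3y] zero: DF = P = 213/250 ≈ 0.852000

1 1/2 2479/2500
2 1 123/125
3 3/2 2421/2500
4 2 4661/5000
5 5/2 8847/10000
6 3 213/250
s(1.5y) = (1/(2421/2500) − 1)/(3/2) = 158/7263 ≈ 2.1754%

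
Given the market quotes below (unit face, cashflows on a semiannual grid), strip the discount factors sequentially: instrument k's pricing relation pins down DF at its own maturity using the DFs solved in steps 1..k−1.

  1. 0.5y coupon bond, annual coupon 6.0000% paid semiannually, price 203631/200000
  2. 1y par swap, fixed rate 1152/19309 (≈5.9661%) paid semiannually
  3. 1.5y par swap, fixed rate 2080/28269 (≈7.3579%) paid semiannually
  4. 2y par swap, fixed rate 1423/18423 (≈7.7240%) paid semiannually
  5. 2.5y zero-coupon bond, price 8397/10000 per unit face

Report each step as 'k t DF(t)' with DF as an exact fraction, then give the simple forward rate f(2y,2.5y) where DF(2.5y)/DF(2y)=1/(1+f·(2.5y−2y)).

step 1 [0.5y] bond c/2=3/100: DF=(203631/200000 − 3/100·(0))/(1+3/100) = 1977/2000 ≈ 0.988500
step 2 [1y] swap r/2=576/19309: DF=(1 − 576/19309·(0.988500))/(1+576/19309) = 589/625 ≈ 0.942400
step 3 [1.5y] swap r/2=1040/28269: DF=(1 − 1040/28269·(0.988500+0.942400))/(1+1040/28269) = 112/125 ≈ 0.896000
step 4 [2y] swap r/2=1423/36846: DF=(1 − 1423/36846·(0.988500+0.942400+0.896000))/(1+1423/36846) = 8577/10000 ≈ 0.857700
step 5 [2.5y] zero: DF = P = 8397/10000 ≈ 0.839700

1 1/2 1977/2000
2 1 589/625
3 3/2 112/125
4 2 8577/10000
5 5/2 8397/10000
f(2y,2.5y) = ((8577/10000)/(8397/10000) − 1)/(1/2) = 40/933 ≈ 4.2872%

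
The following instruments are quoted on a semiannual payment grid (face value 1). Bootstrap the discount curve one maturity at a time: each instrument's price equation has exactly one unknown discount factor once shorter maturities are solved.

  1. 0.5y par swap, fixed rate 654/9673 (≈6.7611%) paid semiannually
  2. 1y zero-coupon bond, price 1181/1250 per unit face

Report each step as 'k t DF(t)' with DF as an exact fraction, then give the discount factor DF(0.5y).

1 1/2 9673/10000
2 1 1181/1250
DF(0.5y) = 9673/10000 ≈ 0.967300

step 1 [0.5y] swap r/2=327/9673: DF=(1 − 327/9673·(0))/(1+327/9673) = 9673/10000 ≈ 0.967300
step 2 [1y] zero: DF = P = 1181/1250 ≈ 0.944800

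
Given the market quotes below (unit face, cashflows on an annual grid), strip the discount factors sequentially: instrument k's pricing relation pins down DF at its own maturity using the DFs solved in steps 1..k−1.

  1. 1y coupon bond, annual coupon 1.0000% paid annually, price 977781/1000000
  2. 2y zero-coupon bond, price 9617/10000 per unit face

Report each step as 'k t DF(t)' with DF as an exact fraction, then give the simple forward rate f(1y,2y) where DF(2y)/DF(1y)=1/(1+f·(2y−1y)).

1 1 9681/10000
2 2 9617/10000
f(1y,2y) = ((9681/10000)/(9617/10000) − 1)/(1) = 64/9617 ≈ 0.6655%

step 1 [1y] bond c/1=1/100: DF=(977781/1000000 − 1/100·(0))/(1+1/100) = 9681/10000 ≈ 0.968100
step 2 [2y] zero: DF = P = 9617/10000 ≈ 0.961700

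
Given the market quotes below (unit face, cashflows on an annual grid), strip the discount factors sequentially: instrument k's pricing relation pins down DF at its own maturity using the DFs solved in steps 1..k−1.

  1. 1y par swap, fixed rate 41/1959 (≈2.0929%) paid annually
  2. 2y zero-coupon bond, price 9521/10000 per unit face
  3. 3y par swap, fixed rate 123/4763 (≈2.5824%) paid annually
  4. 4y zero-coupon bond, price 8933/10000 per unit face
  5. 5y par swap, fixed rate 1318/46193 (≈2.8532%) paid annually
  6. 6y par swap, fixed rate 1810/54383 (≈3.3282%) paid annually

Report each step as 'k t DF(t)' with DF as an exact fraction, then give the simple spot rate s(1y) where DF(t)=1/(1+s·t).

1 1 1959/2000
2 2 9521/10000
3 3 4631/5000
4 4 8933/10000
5 5 4341/5000
6 6 819/1000
s(1y) = (1/(1959/2000) − 1)/(1) = 41/1959 ≈ 2.0929%

step 1 [1y] swap r/1=41/1959: DF=(1 − 41/1959·(0))/(1+41/1959) = 1959/2000 ≈ 0.979500
step 2 [2y] zero: DF = P = 9521/10000 ≈ 0.952100
step 3 [3y] swap r/1=123/4763: DF=(1 − 123/4763·(0.979500+0.952100))/(1+123/4763) = 4631/5000 ≈ 0.926200
step 4 [4y] zero: DF = P = 8933/10000 ≈ 0.893300
step 5 [5y] swap r/1=1318/46193: DF=(1 − 1318/46193·(0.979500+0.952100+0.926200+0.893300))/(1+1318/46193) = 4341/5000 ≈ 0.868200
step 6 [6y] swap r/1=1810/54383: DF=(1 − 1810/54383·(0.979500+0.952100+0.926200+0.893300+0.868200))/(1+1810/54383) = 819/1000 ≈ 0.819000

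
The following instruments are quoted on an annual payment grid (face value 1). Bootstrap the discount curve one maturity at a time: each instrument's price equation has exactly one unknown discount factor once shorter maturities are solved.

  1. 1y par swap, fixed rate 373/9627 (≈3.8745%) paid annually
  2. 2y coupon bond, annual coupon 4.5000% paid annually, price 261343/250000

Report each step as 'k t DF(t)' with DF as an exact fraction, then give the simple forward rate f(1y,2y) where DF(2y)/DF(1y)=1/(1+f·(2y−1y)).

1 1 9627/10000
2 2 9589/10000
f(1y,2y) = ((9627/10000)/(9589/10000) − 1)/(1) = 38/9589 ≈ 0.3963%

step 1 [1y] swap r/1=373/9627: DF=(1 − 373/9627·(0))/(1+373/9627) = 9627/10000 ≈ 0.962700
step 2 [2y] bond c/1=9/200: DF=(261343/250000 − 9/200·(0.962700))/(1+9/200) = 9589/10000 ≈ 0.958900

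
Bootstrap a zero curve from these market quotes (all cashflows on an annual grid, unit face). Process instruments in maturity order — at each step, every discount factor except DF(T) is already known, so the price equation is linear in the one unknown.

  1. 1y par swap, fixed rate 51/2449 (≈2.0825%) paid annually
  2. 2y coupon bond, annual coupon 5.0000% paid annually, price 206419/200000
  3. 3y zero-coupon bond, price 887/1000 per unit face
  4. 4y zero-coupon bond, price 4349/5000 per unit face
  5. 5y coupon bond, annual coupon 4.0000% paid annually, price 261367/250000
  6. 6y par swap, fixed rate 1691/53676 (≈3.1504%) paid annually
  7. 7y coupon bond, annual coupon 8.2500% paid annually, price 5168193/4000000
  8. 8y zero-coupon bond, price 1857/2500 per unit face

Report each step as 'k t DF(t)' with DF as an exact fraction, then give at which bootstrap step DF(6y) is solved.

1 1 2449/2500
2 2 9363/10000
3 3 887/1000
4 4 4349/5000
5 5 108/125
6 6 8309/10000
7 7 1569/2000
8 8 1857/2500
DF(6y) is solved at step 6

step 1 [1y] swap r/1=51/2449: DF=(1 − 51/2449·(0))/(1+51/2449) = 2449/2500 ≈ 0.979600
step 2 [2y] bond c/1=1/20: DF=(206419/200000 − 1/20·(0.979600))/(1+1/20) = 9363/10000 ≈ 0.936300
step 3 [3y] zero: DF = P = 887/1000 ≈ 0.887000
step 4 [4y] zero: DF = P = 4349/5000 ≈ 0.869800
step 5 [5y] bond c/1=1/25: DF=(261367/250000 − 1/25·(0.979600+0.936300+0.887000+0.869800))/(1+1/25) = 108/125 ≈ 0.864000
step 6 [6y] swap r/1=1691/53676: DF=(1 − 1691/53676·(0.979600+0.936300+0.887000+0.869800+0.864000))/(1+1691/53676) = 8309/10000 ≈ 0.830900
step 7 [7y] bond c/1=33/400: DF=(5168193/4000000 − 33/400·(0.979600+0.936300+0.887000+0.869800+0.864000+0.830900))/(1+33/400) = 1569/2000 ≈ 0.784500
step 8 [8y] zero: DF = P = 1857/2500 ≈ 0.742800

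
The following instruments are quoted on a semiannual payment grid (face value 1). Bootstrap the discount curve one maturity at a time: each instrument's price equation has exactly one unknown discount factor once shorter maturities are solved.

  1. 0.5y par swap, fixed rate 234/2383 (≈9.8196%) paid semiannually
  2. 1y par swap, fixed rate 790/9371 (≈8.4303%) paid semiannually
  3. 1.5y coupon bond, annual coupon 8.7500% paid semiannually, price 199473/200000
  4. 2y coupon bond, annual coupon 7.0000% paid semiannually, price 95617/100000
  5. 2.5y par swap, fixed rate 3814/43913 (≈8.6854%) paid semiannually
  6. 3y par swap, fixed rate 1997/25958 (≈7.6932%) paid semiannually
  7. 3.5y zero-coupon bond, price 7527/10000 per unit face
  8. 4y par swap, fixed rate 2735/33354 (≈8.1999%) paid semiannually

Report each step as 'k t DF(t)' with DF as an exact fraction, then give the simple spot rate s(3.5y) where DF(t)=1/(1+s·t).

step 1 [0.5y] swap r/2=117/2383: DF=(1 − 117/2383·(0))/(1+117/2383) = 2383/2500 ≈ 0.953200
step 2 [1y] swap r/2=395/9371: DF=(1 − 395/9371·(0.953200))/(1+395/9371) = 921/1000 ≈ 0.921000
step 3 [1.5y] bond c/2=7/160: DF=(199473/200000 − 7/160·(0.953200+0.921000))/(1+7/160) = 877/1000 ≈ 0.877000
step 4 [2y] bond c/2=7/200: DF=(95617/100000 − 7/200·(0.953200+0.921000+0.877000))/(1+7/200) = 2077/2500 ≈ 0.830800
step 5 [2.5y] swap r/2=1907/43913: DF=(1 − 1907/43913·(0.953200+0.921000+0.877000+0.830800))/(1+1907/43913) = 8093/10000 ≈ 0.809300
step 6 [3y] swap r/2=1997/51916: DF=(1 − 1997/51916·(0.953200+0.921000+0.877000+0.830800+0.809300))/(1+1997/51916) = 8003/10000 ≈ 0.800300
step 7 [3.5y] zero: DF = P = 7527/10000 ≈ 0.752700
step 8 [4y] swap r/2=2735/66708: DF=(1 − 2735/66708·(0.953200+0.921000+0.877000+0.830800+0.809300+0.800300+0.752700))/(1+2735/66708) = 1453/2000 ≈ 0.726500

1 1/2 2383/2500
2 1 921/1000
3 3/2 877/1000
4 2 2077/2500
5 5/2 8093/10000
6 3 8003/10000
7 7/2 7527/10000
8 4 1453/2000
s(3.5y) = (1/(7527/10000) − 1)/(7/2) = 4946/52689 ≈ 9.3872%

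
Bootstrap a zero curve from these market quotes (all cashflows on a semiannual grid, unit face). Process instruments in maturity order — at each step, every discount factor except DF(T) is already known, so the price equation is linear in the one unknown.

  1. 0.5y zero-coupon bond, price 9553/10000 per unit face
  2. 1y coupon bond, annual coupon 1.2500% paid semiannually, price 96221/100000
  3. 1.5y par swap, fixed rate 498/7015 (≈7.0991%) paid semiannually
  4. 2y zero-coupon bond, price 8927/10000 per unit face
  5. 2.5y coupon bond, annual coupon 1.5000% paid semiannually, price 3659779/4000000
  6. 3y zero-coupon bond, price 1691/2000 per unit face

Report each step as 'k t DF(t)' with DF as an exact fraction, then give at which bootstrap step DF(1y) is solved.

step 1 [0.5y] zero: DF = P = 9553/10000 ≈ 0.955300
step 2 [1y] bond c/2=1/160: DF=(96221/100000 − 1/160·(0.955300))/(1+1/160) = 9503/10000 ≈ 0.950300
step 3 [1.5y] swap r/2=249/7015: DF=(1 − 249/7015·(0.955300+0.950300))/(1+249/7015) = 2251/2500 ≈ 0.900400
step 4 [2y] zero: DF = P = 8927/10000 ≈ 0.892700
step 5 [2.5y] bond c/2=3/400: DF=(3659779/4000000 − 3/400·(0.955300+0.950300+0.900400+0.892700))/(1+3/400) = 4403/5000 ≈ 0.880600
step 6 [3y] zero: DF = P = 1691/2000 ≈ 0.845500

1 1/2 9553/10000
2 1 9503/10000
3 3/2 2251/2500
4 2 8927/10000
5 5/2 4403/5000
6 3 1691/2000
DF(1y) is solved at step 2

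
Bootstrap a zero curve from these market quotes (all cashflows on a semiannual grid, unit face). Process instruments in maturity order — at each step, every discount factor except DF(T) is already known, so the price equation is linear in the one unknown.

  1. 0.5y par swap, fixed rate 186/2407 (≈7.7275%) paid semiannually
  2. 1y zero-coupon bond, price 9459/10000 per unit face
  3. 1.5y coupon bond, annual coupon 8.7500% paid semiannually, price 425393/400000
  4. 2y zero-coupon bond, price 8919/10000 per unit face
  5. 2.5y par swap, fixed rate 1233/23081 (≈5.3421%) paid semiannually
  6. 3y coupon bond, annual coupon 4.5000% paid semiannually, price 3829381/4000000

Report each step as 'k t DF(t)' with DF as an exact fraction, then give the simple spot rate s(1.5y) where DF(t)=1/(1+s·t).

1 1/2 2407/2500
2 1 9459/10000
3 3/2 9389/10000
4 2 8919/10000
5 5/2 8767/10000
6 3 8347/10000
s(1.5y) = (1/(9389/10000) − 1)/(3/2) = 1222/28167 ≈ 4.3384%

step 1 [0.5y] swap r/2=93/2407: DF=(1 − 93/2407·(0))/(1+93/2407) = 2407/2500 ≈ 0.962800
step 2 [1y] zero: DF = P = 9459/10000 ≈ 0.945900
step 3 [1.5y] bond c/2=7/160: DF=(425393/400000 − 7/160·(0.962800+0.945900))/(1+7/160) = 9389/10000 ≈ 0.938900
step 4 [2y] zero: DF = P = 8919/10000 ≈ 0.891900
step 5 [2.5y] swap r/2=1233/46162: DF=(1 − 1233/46162·(0.962800+0.945900+0.938900+0.891900))/(1+1233/46162) = 8767/10000 ≈ 0.876700
step 6 [3y] bond c/2=9/400: DF=(3829381/4000000 − 9/400·(0.962800+0.945900+0.938900+0.891900+0.876700))/(1+9/400) = 8347/10000 ≈ 0.834700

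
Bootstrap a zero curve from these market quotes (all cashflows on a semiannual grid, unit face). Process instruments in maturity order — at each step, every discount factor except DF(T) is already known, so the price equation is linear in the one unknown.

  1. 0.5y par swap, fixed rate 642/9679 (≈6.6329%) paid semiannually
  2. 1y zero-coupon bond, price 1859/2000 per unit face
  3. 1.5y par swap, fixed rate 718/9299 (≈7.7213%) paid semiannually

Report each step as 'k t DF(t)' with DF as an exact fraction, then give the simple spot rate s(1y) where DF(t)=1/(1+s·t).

1 1/2 9679/10000
2 1 1859/2000
3 3/2 8923/10000
s(1y) = (1/(1859/2000) − 1)/(1) = 141/1859 ≈ 7.5847%

step 1 [0.5y] swap r/2=321/9679: DF=(1 − 321/9679·(0))/(1+321/9679) = 9679/10000 ≈ 0.967900
step 2 [1y] zero: DF = P = 1859/2000 ≈ 0.929500
step 3 [1.5y] swap r/2=359/9299: DF=(1 − 359/9299·(0.967900+0.929500))/(1+359/9299) = 8923/10000 ≈ 0.892300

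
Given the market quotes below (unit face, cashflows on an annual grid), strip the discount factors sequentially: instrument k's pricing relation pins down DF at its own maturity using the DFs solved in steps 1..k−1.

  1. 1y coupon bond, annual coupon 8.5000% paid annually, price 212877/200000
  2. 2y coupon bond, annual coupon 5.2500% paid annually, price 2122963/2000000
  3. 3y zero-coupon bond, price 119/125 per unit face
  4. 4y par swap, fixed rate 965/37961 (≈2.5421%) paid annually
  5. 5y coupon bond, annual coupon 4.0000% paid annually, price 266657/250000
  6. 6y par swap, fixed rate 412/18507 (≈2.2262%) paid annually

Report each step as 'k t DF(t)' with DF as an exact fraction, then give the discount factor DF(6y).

1 1 981/1000
2 2 2399/2500
3 3 119/125
4 4 1807/2000
5 5 2199/2500
6 6 2191/2500
DF(6y) = 2191/2500 ≈ 0.876400

step 1 [1y] bond c/1=17/200: DF=(212877/200000 − 17/200·(0))/(1+17/200) = 981/1000 ≈ 0.981000
step 2 [2y] bond c/1=21/400: DF=(2122963/2000000 − 21/400·(0.981000))/(1+21/400) = 2399/2500 ≈ 0.959600
step 3 [3y] zero: DF = P = 119/125 ≈ 0.952000
step 4 [4y] swap r/1=965/37961: DF=(1 − 965/37961·(0.981000+0.959600+0.952000))/(1+965/37961) = 1807/2000 ≈ 0.903500
step 5 [5y] bond c/1=1/25: DF=(266657/250000 − 1/25·(0.981000+0.959600+0.952000+0.903500))/(1+1/25) = 2199/2500 ≈ 0.879600
step 6 [6y] swap r/1=412/18507: DF=(1 − 412/18507·(0.981000+0.959600+0.952000+0.903500+0.879600))/(1+412/18507) = 2191/2500 ≈ 0.876400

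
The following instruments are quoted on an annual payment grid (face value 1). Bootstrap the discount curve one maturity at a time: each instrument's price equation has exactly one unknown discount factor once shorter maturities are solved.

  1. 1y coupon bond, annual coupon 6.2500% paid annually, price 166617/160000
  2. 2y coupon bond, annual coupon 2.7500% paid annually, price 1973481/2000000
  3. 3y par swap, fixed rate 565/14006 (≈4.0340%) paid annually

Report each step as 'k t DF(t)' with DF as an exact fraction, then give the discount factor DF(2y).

step 1 [1y] bond c/1=1/16: DF=(166617/160000 − 1/16·(0))/(1+1/16) = 9801/10000 ≈ 0.980100
step 2 [2y] bond c/1=11/400: DF=(1973481/2000000 − 11/400·(0.980100))/(1+11/400) = 9341/10000 ≈ 0.934100
step 3 [3y] swap r/1=565/14006: DF=(1 − 565/14006·(0.980100+0.934100))/(1+565/14006) = 887/1000 ≈ 0.887000

1 1 9801/10000
2 2 9341/10000
3 3 887/1000
DF(2y) = 9341/10000 ≈ 0.934100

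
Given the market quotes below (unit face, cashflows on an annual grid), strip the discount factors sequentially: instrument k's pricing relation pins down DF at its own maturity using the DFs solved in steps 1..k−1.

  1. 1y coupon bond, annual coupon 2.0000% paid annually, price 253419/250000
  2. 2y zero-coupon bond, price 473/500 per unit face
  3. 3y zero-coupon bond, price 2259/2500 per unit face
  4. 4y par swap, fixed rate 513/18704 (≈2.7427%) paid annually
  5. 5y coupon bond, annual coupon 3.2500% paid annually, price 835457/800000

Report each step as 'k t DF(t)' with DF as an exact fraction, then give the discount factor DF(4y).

step 1 [1y] bond c/1=1/50: DF=(253419/250000 − 1/50·(0))/(1+1/50) = 4969/5000 ≈ 0.993800
step 2 [2y] zero: DF = P = 473/500 ≈ 0.946000
step 3 [3y] zero: DF = P = 2259/2500 ≈ 0.903600
step 4 [4y] swap r/1=513/18704: DF=(1 − 513/18704·(0.993800+0.946000+0.903600))/(1+513/18704) = 4487/5000 ≈ 0.897400
step 5 [5y] bond c/1=13/400: DF=(835457/800000 − 13/400·(0.993800+0.946000+0.903600+0.897400))/(1+13/400) = 8937/10000 ≈ 0.893700

1 1 4969/5000
2 2 473/500
3 3 2259/2500
4 4 4487/5000
5 5 8937/10000
DF(4y) = 4487/5000 ≈ 0.897400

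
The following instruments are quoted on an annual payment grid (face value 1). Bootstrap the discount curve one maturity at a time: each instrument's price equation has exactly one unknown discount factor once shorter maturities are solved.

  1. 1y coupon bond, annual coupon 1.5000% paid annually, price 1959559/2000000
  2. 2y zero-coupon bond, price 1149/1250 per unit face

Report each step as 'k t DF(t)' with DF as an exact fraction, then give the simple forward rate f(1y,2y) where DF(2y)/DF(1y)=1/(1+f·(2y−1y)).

step 1 [1y] bond c/1=3/200: DF=(1959559/2000000 − 3/200·(0))/(1+3/200) = 9653/10000 ≈ 0.965300
step 2 [2y] zero: DF = P = 1149/1250 ≈ 0.919200

1 1 9653/10000
2 2 1149/1250
f(1y,2y) = ((9653/10000)/(1149/1250) − 1)/(1) = 461/9192 ≈ 5.0152%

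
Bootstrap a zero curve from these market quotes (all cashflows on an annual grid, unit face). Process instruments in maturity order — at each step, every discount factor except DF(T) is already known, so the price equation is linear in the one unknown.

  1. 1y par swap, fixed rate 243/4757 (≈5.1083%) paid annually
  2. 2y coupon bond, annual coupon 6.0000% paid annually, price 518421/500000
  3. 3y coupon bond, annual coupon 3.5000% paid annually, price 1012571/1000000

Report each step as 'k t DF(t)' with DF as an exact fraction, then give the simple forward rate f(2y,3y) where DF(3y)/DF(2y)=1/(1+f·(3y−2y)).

1 1 4757/5000
2 2 9243/10000
3 3 9149/10000
f(2y,3y) = ((9243/10000)/(9149/10000) − 1)/(1) = 94/9149 ≈ 1.0274%

step 1 [1y] swap r/1=243/4757: DF=(1 − 243/4757·(0))/(1+243/4757) = 4757/5000 ≈ 0.951400
step 2 [2y] bond c/1=3/50: DF=(518421/500000 − 3/50·(0.951400))/(1+3/50) = 9243/10000 ≈ 0.924300
step 3 [3y] bond c/1=7/200: DF=(1012571/1000000 − 7/200·(0.951400+0.924300))/(1+7/200) = 9149/10000 ≈ 0.914900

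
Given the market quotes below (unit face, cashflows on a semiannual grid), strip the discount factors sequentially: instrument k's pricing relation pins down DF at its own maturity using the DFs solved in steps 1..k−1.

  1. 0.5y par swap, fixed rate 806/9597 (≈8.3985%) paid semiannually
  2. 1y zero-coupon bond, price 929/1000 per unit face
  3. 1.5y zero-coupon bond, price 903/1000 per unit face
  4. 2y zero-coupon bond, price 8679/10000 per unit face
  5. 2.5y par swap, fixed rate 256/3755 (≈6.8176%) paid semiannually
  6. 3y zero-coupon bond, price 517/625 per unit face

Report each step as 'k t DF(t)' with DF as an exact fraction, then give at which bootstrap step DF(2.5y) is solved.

step 1 [0.5y] swap r/2=403/9597: DF=(1 − 403/9597·(0))/(1+403/9597) = 9597/10000 ≈ 0.959700
step 2 [1y] zero: DF = P = 929/1000 ≈ 0.929000
step 3 [1.5y] zero: DF = P = 903/1000 ≈ 0.903000
step 4 [2y] zero: DF = P = 8679/10000 ≈ 0.867900
step 5 [2.5y] swap r/2=128/3755: DF=(1 − 128/3755·(0.959700+0.929000+0.903000+0.867900))/(1+128/3755) = 529/625 ≈ 0.846400
step 6 [3y] zero: DF = P = 517/625 ≈ 0.827200

1 1/2 9597/10000
2 1 929/1000
3 3/2 903/1000
4 2 8679/10000
5 5/2 529/625
6 3 517/625
DF(2.5y) is solved at step 5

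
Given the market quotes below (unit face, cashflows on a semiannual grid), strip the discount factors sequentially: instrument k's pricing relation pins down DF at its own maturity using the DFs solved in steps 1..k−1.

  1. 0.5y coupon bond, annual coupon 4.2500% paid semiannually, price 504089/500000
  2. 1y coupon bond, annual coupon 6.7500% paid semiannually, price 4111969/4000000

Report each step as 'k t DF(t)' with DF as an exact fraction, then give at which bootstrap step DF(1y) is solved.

1 1/2 617/625
2 1 4811/5000
DF(1y) is solved at step 2

step 1 [0.5y] bond c/2=17/800: DF=(504089/500000 − 17/800·(0))/(1+17/800) = 617/625 ≈ 0.987200
step 2 [1y] bond c/2=27/800: DF=(4111969/4000000 − 27/800·(0.987200))/(1+27/800) = 4811/5000 ≈ 0.962200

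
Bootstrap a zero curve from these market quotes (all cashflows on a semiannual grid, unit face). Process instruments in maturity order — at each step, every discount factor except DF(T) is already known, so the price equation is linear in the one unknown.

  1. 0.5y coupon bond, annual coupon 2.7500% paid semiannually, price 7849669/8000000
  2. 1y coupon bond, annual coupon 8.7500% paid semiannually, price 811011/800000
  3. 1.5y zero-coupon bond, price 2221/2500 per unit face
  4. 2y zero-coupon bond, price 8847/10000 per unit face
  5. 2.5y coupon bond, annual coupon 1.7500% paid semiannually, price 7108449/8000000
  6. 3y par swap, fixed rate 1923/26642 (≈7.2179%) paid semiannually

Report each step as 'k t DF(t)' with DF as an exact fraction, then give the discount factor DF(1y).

1 1/2 9679/10000
2 1 9307/10000
3 3/2 2221/2500
4 2 8847/10000
5 5/2 849/1000
6 3 8077/10000
DF(1y) = 9307/10000 ≈ 0.930700

step 1 [0.5y] bond c/2=11/800: DF=(7849669/8000000 − 11/800·(0))/(1+11/800) = 9679/10000 ≈ 0.967900
step 2 [1y] bond c/2=7/160: DF=(811011/800000 − 7/160·(0.967900))/(1+7/160) = 9307/10000 ≈ 0.930700
step 3 [1.5y] zero: DF = P = 2221/2500 ≈ 0.888400
step 4 [2y] zero: DF = P = 8847/10000 ≈ 0.884700
step 5 [2.5y] bond c/2=7/800: DF=(7108449/8000000 − 7/800·(0.967900+0.930700+0.888400+0.884700))/(1+7/800) = 849/1000 ≈ 0.849000
step 6 [3y] swap r/2=1923/53284: DF=(1 − 1923/53284·(0.967900+0.930700+0.888400+0.884700+0.849000))/(1+1923/53284) = 8077/10000 ≈ 0.807700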